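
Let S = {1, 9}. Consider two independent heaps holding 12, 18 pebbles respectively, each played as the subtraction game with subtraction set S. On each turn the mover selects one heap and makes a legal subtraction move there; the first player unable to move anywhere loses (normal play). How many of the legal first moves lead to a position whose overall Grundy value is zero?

0

All heaps use S = {1, 9}:
n :  0  1  2  3  4  5  6  7  8  9 10 11 12 13 14 15 16 17 18
G :  0  1  0  1  0  1  0  1  0  1  0  1  0  1  0  1  0  1  0
Heap A: G(12) = 0.
Heap B: G(18) = 0.
Combined Grundy value = 0 ⊕ 0 = 0.
A winning move leaves total XOR = 0, i.e. changes one component's Grundy value g to g ⊕ X where X is the current total.
Heap A: target g' = 0⊕0 = 0, but every legal move changes the Grundy value (mex property), so 0 moves.
Heap B: target g' = 0⊕0 = 0, but every legal move changes the Grundy value (mex property), so 0 moves.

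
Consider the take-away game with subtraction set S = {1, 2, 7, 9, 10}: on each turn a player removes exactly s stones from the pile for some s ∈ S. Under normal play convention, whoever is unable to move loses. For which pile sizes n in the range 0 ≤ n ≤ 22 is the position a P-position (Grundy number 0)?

n :  0  1  2  3  4  5  6  7  8  9 10 11 12 13 14 15 16 17 18 19 20 21 22
G :  0  1  2  0  1  2  0  1  2  3  4  0  1  2  0  1  2  0  1  2  3  4  0
P-positions are exactly the n with G(n) = 0.

0, 3, 6, 11, 14, 17, 22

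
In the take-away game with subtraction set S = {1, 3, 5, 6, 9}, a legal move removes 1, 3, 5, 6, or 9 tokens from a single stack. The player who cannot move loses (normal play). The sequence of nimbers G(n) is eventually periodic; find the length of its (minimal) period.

n :  0  1  2  3  4  5  6  7  8  9 10 11 12 13 14 15 16 17 18 19 20 21 22 23 24 25
G :  0  1  0  1  0  1  2  3  2  3  2  3  0  1  0  1  0  1  2  3  2  3  2  3  0  1
G(n+12) = G(n) holds for n = 0,…,8 (a full window of length max(S) = 9), so the sequence is purely periodic with period 12.

12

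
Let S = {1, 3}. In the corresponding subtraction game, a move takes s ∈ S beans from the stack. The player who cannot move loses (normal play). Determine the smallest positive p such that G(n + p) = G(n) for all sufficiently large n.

G(0) = 0
G(1) = mex{0} = 1
G(2) = mex{1} = 0
G(3) = mex{0,0} = 1
G(4) = mex{1,1} = 0
G(5) = mex{0,0} = 1
G(6) = mex{1,1} = 0
G(7) = mex{0,0} = 1
G(8) = mex{1,1} = 0
G(9) = mex{0,0} = 1
G(10) = mex{1,1} = 0
G(11) = mex{0,0} = 1
G(12) = mex{1,1} = 0
G(13) = mex{0,0} = 1
G(14) = mex{1,1} = 0
G(n+2) = G(n) holds for n = 0,…,2 (a full window of length max(S) = 3), so the sequence is purely periodic with period 2.

2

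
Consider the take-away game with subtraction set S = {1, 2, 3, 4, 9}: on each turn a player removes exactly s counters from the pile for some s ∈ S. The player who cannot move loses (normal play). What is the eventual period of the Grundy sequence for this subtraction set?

5

G(0) = 0
G(1) = mex{0} = 1
G(2) = mex{1,0} = 2
G(3) = mex{2,1,0} = 3
G(4) = mex{3,2,1,0} = 4
G(5) = mex{4,3,2,1} = 0
G(6) = mex{0,4,3,2} = 1
G(7) = mex{1,0,4,3} = 2
G(8) = mex{2,1,0,4} = 3
G(9) = mex{3,2,1,0,0} = 4
G(10) = mex{4,3,2,1,1} = 0
G(11) = mex{0,4,3,2,2} = 1
G(12) = mex{1,0,4,3,3} = 2
G(13) = mex{2,1,0,4,4} = 3
G(14) = mex{3,2,1,0,0} = 4
G(15) = mex{4,3,2,1,1} = 0
G(n+5) = G(n) holds for n = 0,…,8 (a full window of length max(S) = 9), so the sequence is purely periodic with period 5.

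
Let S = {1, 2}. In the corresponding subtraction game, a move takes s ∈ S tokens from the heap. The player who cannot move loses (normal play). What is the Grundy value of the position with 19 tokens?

1

n :  0  1  2  3  4  5  6  7  8  9 10 11 12 13 14 15 16 17 18 19
G :  0  1  2  0  1  2  0  1  2  0  1  2  0  1  2  0  1  2  0  1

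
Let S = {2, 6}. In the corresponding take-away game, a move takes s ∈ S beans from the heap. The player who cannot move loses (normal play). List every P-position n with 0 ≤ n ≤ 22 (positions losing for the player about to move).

0, 1, 4, 5, 8, 9, 12, 13, 16, 17, 20, 21

G(0) = 0
G(1) = mex{} = 0
G(2) = mex{0} = 1
G(3) = mex{0} = 1
G(4) = mex{1} = 0
G(5) = mex{1} = 0
G(6) = mex{0,0} = 1
G(7) = mex{0,0} = 1
G(8) = mex{1,1} = 0
G(9) = mex{1,1} = 0
G(10) = mex{0,0} = 1
G(11) = mex{0,0} = 1
G(12) = mex{1,1} = 0
G(13) = mex{1,1} = 0
G(14) = mex{0,0} = 1
G(15) = mex{0,0} = 1
G(16) = mex{1,1} = 0
G(17) = mex{1,1} = 0
G(18) = mex{0,0} = 1
G(19) = mex{0,0} = 1
G(20) = mex{1,1} = 0
G(21) = mex{1,1} = 0
G(22) = mex{0,0} = 1
P-positions are exactly the n with G(n) = 0.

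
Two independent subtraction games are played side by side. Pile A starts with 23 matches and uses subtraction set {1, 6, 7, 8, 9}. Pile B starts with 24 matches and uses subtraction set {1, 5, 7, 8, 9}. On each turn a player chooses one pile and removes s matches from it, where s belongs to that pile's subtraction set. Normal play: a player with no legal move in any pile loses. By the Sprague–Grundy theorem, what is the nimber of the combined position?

1

Pile A, S = {1, 6, 7, 8, 9}:
G(0) = 0
G(1) = mex{0} = 1
G(2) = mex{1} = 0
G(3) = mex{0} = 1
G(4) = mex{1} = 0
G(5) = mex{0} = 1
G(6) = mex{1,0} = 2
G(7) = mex{2,1,0} = 3
G(8) = mex{3,0,1,0} = 2
G(9) = mex{2,1,0,1,0} = 3
G(10) = mex{3,0,1,0,1} = 2
G(11) = mex{2,1,0,1,0} = 3
G(12) = mex{3,2,1,0,1} = 4
G(13) = mex{4,3,2,1,0} = 5
G(14) = mex{5,2,3,2,1} = 0
G(15) = mex{0,3,2,3,2} = 1
G(16) = mex{1,2,3,2,3} = 0
G(17) = mex{0,3,2,3,2} = 1
G(18) = mex{1,4,3,2,3} = 0
G(19) = mex{0,5,4,3,2} = 1
G(20) = mex{1,0,5,4,3} = 2
G(21) = mex{2,1,0,5,4} = 3
G(22) = mex{3,0,1,0,5} = 2
G(23) = mex{2,1,0,1,0} = 3
G_A(23) = 3.
Pile B, S = {1, 5, 7, 8, 9}:
n :  0  1  2  3  4  5  6  7  8  9 10 11 12 13 14 15 16 17 18 19 20 21 22 23 24
G :  0  1  0  1  0  1  0  1  2  3  2  3  2  3  2  3  0  1  0  1  0  1  0  1  2
G_B(24) = 2.
Combined Grundy value = 3 ⊕ 2 = 1.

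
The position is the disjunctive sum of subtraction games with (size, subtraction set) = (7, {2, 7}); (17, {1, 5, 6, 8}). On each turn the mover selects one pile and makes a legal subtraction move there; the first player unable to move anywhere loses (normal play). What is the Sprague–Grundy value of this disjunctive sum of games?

3

Pile A, S = {2, 7}:
n : 0 1 2 3 4 5 6 7
G : 0 0 1 1 0 0 1 1
G_A(7) = 1.
Pile B, S = {1, 5, 6, 8}:
n :  0  1  2  3  4  5  6  7  8  9 10 11 12 13 14 15 16 17
G :  0  1  0  1  0  1  2  3  2  3  2  0  1  0  1  0  1  2
G_B(17) = 2.
Combined Grundy value = 1 ⊕ 2 = 3.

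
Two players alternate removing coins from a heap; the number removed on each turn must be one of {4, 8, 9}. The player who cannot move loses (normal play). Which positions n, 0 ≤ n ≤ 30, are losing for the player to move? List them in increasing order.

G(0) = 0
G(1) = mex{} = 0
G(2) = mex{} = 0
G(3) = mex{} = 0
G(4) = mex{0} = 1
G(5) = mex{0} = 1
G(6) = mex{0} = 1
G(7) = mex{0} = 1
G(8) = mex{1,0} = 2
G(9) = mex{1,0,0} = 2
G(10) = mex{1,0,0} = 2
G(11) = mex{1,0,0} = 2
G(12) = mex{2,1,0} = 3
G(13) = mex{2,1,1} = 0
G(14) = mex{2,1,1} = 0
G(15) = mex{2,1,1} = 0
G(16) = mex{3,2,1} = 0
G(17) = mex{0,2,2} = 1
G(18) = mex{0,2,2} = 1
G(19) = mex{0,2,2} = 1
G(20) = mex{0,3,2} = 1
G(21) = mex{1,0,3} = 2
G(22) = mex{1,0,0} = 2
G(23) = mex{1,0,0} = 2
G(24) = mex{1,0,0} = 2
G(25) = mex{2,1,0} = 3
G(26) = mex{2,1,1} = 0
G(27) = mex{2,1,1} = 0
G(28) = mex{2,1,1} = 0
G(29) = mex{3,2,1} = 0
G(30) = mex{0,2,2} = 1
P-positions are exactly the n with G(n) = 0.

0, 1, 2, 3, 13, 14, 15, 16, 26, 27, 28, 29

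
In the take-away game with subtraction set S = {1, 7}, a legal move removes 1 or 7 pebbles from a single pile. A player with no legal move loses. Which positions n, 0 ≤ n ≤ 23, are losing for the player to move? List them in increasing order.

0, 2, 4, 6, 8, 10, 12, 14, 16, 18, 20, 22

G(0) = 0
G(1) = mex{0} = 1
G(2) = mex{1} = 0
G(3) = mex{0} = 1
G(4) = mex{1} = 0
G(5) = mex{0} = 1
G(6) = mex{1} = 0
G(7) = mex{0,0} = 1
G(8) = mex{1,1} = 0
G(9) = mex{0,0} = 1
G(10) = mex{1,1} = 0
G(11) = mex{0,0} = 1
G(12) = mex{1,1} = 0
G(13) = mex{0,0} = 1
G(14) = mex{1,1} = 0
G(15) = mex{0,0} = 1
G(16) = mex{1,1} = 0
G(17) = mex{0,0} = 1
G(18) = mex{1,1} = 0
G(19) = mex{0,0} = 1
G(20) = mex{1,1} = 0
G(21) = mex{0,0} = 1
G(22) = mex{1,1} = 0
G(23) = mex{0,0} = 1
P-positions are exactly the n with G(n) = 0.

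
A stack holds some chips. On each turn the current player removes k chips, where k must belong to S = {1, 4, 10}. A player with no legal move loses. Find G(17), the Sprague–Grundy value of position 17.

1

G(0) = 0
G(1) = mex{0} = 1
G(2) = mex{1} = 0
G(3) = mex{0} = 1
G(4) = mex{1,0} = 2
G(5) = mex{2,1} = 0
G(6) = mex{0,0} = 1
G(7) = mex{1,1} = 0
G(8) = mex{0,2} = 1
G(9) = mex{1,0} = 2
G(10) = mex{2,1,0} = 3
G(11) = mex{3,0,1} = 2
G(12) = mex{2,1,0} = 3
G(13) = mex{3,2,1} = 0
G(14) = mex{0,3,2} = 1
G(15) = mex{1,2,0} = 3
G(16) = mex{3,3,1} = 0
G(17) = mex{0,0,0} = 1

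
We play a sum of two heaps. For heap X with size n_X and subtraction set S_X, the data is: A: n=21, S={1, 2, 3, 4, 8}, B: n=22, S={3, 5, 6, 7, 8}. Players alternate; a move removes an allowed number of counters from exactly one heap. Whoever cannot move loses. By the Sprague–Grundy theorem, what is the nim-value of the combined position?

Heap A, S = {1, 2, 3, 4, 8}:
n :  0  1  2  3  4  5  6  7  8  9 10 11 12 13 14 15 16 17 18 19 20 21
G :  0  1  2  3  4  0  1  2  3  4  0  1  2  3  4  0  1  2  3  4  0  1
G_A(21) = 1.
Heap B, S = {3, 5, 6, 7, 8}:
n :  0  1  2  3  4  5  6  7  8  9 10 11 12 13 14 15 16 17 18 19 20 21 22
G :  0  0  0  1  1  1  2  2  2  3  3  0  0  0  1  1  1  2  2  2  3  3  0
G_B(22) = 0.
Combined Grundy value = 1 ⊕ 0 = 1.

1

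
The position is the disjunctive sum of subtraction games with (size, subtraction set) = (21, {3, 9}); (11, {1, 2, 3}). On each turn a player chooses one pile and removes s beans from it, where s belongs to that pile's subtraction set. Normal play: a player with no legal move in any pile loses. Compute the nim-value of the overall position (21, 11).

2

Pile A, S = {3, 9}:
n :  0  1  2  3  4  5  6  7  8  9 10 11 12 13 14 15 16 17 18 19 20 21
G :  0  0  0  1  1  1  0  0  0  1  1  1  0  0  0  1  1  1  0  0  0  1
G_A(21) = 1.
Pile B, S = {1, 2, 3}:
n :  0  1  2  3  4  5  6  7  8  9 10 11
G :  0  1  2  3  0  1  2  3  0  1  2  3
G_B(11) = 3.
Combined Grundy value = 1 ⊕ 3 = 2.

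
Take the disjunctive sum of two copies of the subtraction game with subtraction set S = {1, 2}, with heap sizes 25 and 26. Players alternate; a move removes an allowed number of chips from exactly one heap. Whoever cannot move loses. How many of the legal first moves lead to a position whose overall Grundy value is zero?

2

All heaps use S = {1, 2}:
G(0) = 0
G(1) = mex{0} = 1
G(2) = mex{1,0} = 2
G(3) = mex{2,1} = 0
G(4) = mex{0,2} = 1
G(5) = mex{1,0} = 2
G(6) = mex{2,1} = 0
G(7) = mex{0,2} = 1
G(8) = mex{1,0} = 2
G(9) = mex{2,1} = 0
G(10) = mex{0,2} = 1
G(11) = mex{1,0} = 2
G(12) = mex{2,1} = 0
G(13) = mex{0,2} = 1
G(14) = mex{1,0} = 2
G(15) = mex{2,1} = 0
G(16) = mex{0,2} = 1
G(17) = mex{1,0} = 2
G(18) = mex{2,1} = 0
G(19) = mex{0,2} = 1
G(20) = mex{1,0} = 2
G(21) = mex{2,1} = 0
G(22) = mex{0,2} = 1
G(23) = mex{1,0} = 2
G(24) = mex{2,1} = 0
G(25) = mex{0,2} = 1
G(26) = mex{1,0} = 2
Heap A: G(25) = 1.
Heap B: G(26) = 2.
Combined Grundy value = 1 ⊕ 2 = 3.
A winning move leaves total XOR = 0, i.e. changes one component's Grundy value g to g ⊕ X where X is the current total.
Heap A: need g' = 1⊕3 = 2. Options: 25−1→G=0, 25−2→G=2. Hits: 1.
Heap B: need g' = 2⊕3 = 1. Options: 26−1→G=1, 26−2→G=0. Hits: 1.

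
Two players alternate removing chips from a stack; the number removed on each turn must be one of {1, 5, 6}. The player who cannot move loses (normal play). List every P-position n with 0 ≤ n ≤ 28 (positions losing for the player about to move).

0, 2, 4, 11, 13, 15, 22, 24, 26

G(0) = 0
G(1) = mex{0} = 1
G(2) = mex{1} = 0
G(3) = mex{0} = 1
G(4) = mex{1} = 0
G(5) = mex{0,0} = 1
G(6) = mex{1,1,0} = 2
G(7) = mex{2,0,1} = 3
G(8) = mex{3,1,0} = 2
G(9) = mex{2,0,1} = 3
G(10) = mex{3,1,0} = 2
G(11) = mex{2,2,1} = 0
G(12) = mex{0,3,2} = 1
G(13) = mex{1,2,3} = 0
G(14) = mex{0,3,2} = 1
G(15) = mex{1,2,3} = 0
G(16) = mex{0,0,2} = 1
G(17) = mex{1,1,0} = 2
G(18) = mex{2,0,1} = 3
G(19) = mex{3,1,0} = 2
G(20) = mex{2,0,1} = 3
G(21) = mex{3,1,0} = 2
G(22) = mex{2,2,1} = 0
G(23) = mex{0,3,2} = 1
G(24) = mex{1,2,3} = 0
G(25) = mex{0,3,2} = 1
G(26) = mex{1,2,3} = 0
G(27) = mex{0,0,2} = 1
G(28) = mex{1,1,0} = 2
P-positions are exactly the n with G(n) = 0.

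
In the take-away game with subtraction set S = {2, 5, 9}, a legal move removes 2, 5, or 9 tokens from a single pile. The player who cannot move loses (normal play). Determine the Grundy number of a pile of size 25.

G(0) = 0
G(1) = mex{} = 0
G(2) = mex{0} = 1
G(3) = mex{0} = 1
G(4) = mex{1} = 0
G(5) = mex{1,0} = 2
G(6) = mex{0,0} = 1
G(7) = mex{2,1} = 0
G(8) = mex{1,1} = 0
G(9) = mex{0,0,0} = 1
G(10) = mex{0,2,0} = 1
G(11) = mex{1,1,1} = 0
G(12) = mex{1,0,1} = 2
G(13) = mex{0,0,0} = 1
G(14) = mex{2,1,2} = 0
G(15) = mex{1,1,1} = 0
G(16) = mex{0,0,0} = 1
G(17) = mex{0,2,0} = 1
G(18) = mex{1,1,1} = 0
G(19) = mex{1,0,1} = 2
G(20) = mex{0,0,0} = 1
G(21) = mex{2,1,2} = 0
G(22) = mex{1,1,1} = 0
G(23) = mex{0,0,0} = 1
G(24) = mex{0,2,0} = 1
G(25) = mex{1,1,1} = 0

0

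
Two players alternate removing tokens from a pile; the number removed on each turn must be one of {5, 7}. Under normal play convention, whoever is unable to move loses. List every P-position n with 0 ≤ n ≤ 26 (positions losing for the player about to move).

0, 1, 2, 3, 4, 12, 13, 14, 15, 16, 24, 25, 26

n :  0  1  2  3  4  5  6  7  8  9 10 11 12 13 14 15 16 17 18 19 20 21 22 23 24 25 26
G :  0  0  0  0  0  1  1  1  1  1  2  2  0  0  0  0  0  1  1  1  1  1  2  2  0  0  0
P-positions are exactly the n with G(n) = 0.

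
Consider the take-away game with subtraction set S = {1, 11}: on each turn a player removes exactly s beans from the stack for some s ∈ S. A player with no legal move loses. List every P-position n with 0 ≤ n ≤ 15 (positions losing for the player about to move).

0, 2, 4, 6, 8, 10, 12, 14

G(0) = 0
G(1) = mex{0} = 1
G(2) = mex{1} = 0
G(3) = mex{0} = 1
G(4) = mex{1} = 0
G(5) = mex{0} = 1
G(6) = mex{1} = 0
G(7) = mex{0} = 1
G(8) = mex{1} = 0
G(9) = mex{0} = 1
G(10) = mex{1} = 0
G(11) = mex{0,0} = 1
G(12) = mex{1,1} = 0
G(13) = mex{0,0} = 1
G(14) = mex{1,1} = 0
G(15) = mex{0,0} = 1
P-positions are exactly the n with G(n) = 0.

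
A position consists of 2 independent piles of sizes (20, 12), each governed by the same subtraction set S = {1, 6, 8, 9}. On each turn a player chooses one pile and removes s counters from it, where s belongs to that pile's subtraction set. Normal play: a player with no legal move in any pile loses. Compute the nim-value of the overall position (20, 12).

2

All piles use S = {1, 6, 8, 9}:
n :  0  1  2  3  4  5  6  7  8  9 10 11 12 13 14 15 16 17 18 19 20
G :  0  1  0  1  0  1  2  0  1  2  3  2  3  2  0  1  2  0  1  0  1
Pile A: G(20) = 1.
Pile B: G(12) = 3.
Combined Grundy value = 1 ⊕ 3 = 2.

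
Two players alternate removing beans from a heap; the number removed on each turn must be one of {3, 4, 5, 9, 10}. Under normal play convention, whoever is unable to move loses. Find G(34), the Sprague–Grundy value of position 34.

n :  0  1  2  3  4  5  6  7  8  9 10 11 12 13 14 15 16 17 18 19 20 21 22 23 24 25 26 27 28 29 30 31 32 33 34
G :  0  0  0  1  1  1  2  2  0  3  3  1  4  2  0  0  0  1  1  1  2  2  0  3  3  1  4  2  0  0  0  1  1  1  2

2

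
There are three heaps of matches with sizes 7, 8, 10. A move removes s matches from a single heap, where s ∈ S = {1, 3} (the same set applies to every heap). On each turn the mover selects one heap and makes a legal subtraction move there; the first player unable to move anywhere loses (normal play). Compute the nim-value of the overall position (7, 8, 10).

All heaps use S = {1, 3}:
G(0) = 0
G(1) = mex{0} = 1
G(2) = mex{1} = 0
G(3) = mex{0,0} = 1
G(4) = mex{1,1} = 0
G(5) = mex{0,0} = 1
G(6) = mex{1,1} = 0
G(7) = mex{0,0} = 1
G(8) = mex{1,1} = 0
G(9) = mex{0,0} = 1
G(10) = mex{1,1} = 0
Heap A: G(7) = 1.
Heap B: G(8) = 0.
Heap C: G(10) = 0.
Combined Grundy value = 1 ⊕ 0 ⊕ 0 = 1.

1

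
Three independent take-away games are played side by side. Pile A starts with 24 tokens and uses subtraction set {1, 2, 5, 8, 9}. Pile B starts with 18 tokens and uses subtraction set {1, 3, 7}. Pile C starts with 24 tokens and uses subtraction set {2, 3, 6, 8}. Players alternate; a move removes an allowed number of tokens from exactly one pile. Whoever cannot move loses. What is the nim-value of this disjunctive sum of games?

1

Pile A, S = {1, 2, 5, 8, 9}:
G(0) = 0
G(1) = mex{0} = 1
G(2) = mex{1,0} = 2
G(3) = mex{2,1} = 0
G(4) = mex{0,2} = 1
G(5) = mex{1,0,0} = 2
G(6) = mex{2,1,1} = 0
G(7) = mex{0,2,2} = 1
G(8) = mex{1,0,0,0} = 2
G(9) = mex{2,1,1,1,0} = 3
G(10) = mex{3,2,2,2,1} = 0
G(11) = mex{0,3,0,0,2} = 1
G(12) = mex{1,0,1,1,0} = 2
G(13) = mex{2,1,2,2,1} = 0
G(14) = mex{0,2,3,0,2} = 1
G(15) = mex{1,0,0,1,0} = 2
G(16) = mex{2,1,1,2,1} = 0
G(17) = mex{0,2,2,3,2} = 1
G(18) = mex{1,0,0,0,3} = 2
G(19) = mex{2,1,1,1,0} = 3
G(20) = mex{3,2,2,2,1} = 0
G(21) = mex{0,3,0,0,2} = 1
G(22) = mex{1,0,1,1,0} = 2
G(23) = mex{2,1,2,2,1} = 0
G(24) = mex{0,2,3,0,2} = 1
G_A(24) = 1.
Pile B, S = {1, 3, 7}:
n :  0  1  2  3  4  5  6  7  8  9 10 11 12 13 14 15 16 17 18
G :  0  1  0  1  0  1  0  1  0  1  0  1  0  1  0  1  0  1  0
G_B(18) = 0.
Pile C, S = {2, 3, 6, 8}:
n :  0  1  2  3  4  5  6  7  8  9 10 11 12 13 14 15 16 17 18 19 20 21 22 23 24
G :  0  0  1  1  2  0  3  1  2  2  0  3  1  2  0  0  1  1  2  0  3  1  2  2  0
G_C(24) = 0.
Combined Grundy value = 1 ⊕ 0 ⊕ 0 = 1.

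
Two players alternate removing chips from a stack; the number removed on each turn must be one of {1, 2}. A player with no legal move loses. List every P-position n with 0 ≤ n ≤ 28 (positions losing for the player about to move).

G(0) = 0
G(1) = mex{0} = 1
G(2) = mex{1,0} = 2
G(3) = mex{2,1} = 0
G(4) = mex{0,2} = 1
G(5) = mex{1,0} = 2
G(6) = mex{2,1} = 0
G(7) = mex{0,2} = 1
G(8) = mex{1,0} = 2
G(9) = mex{2,1} = 0
G(10) = mex{0,2} = 1
G(11) = mex{1,0} = 2
G(12) = mex{2,1} = 0
G(13) = mex{0,2} = 1
G(14) = mex{1,0} = 2
G(15) = mex{2,1} = 0
G(16) = mex{0,2} = 1
G(17) = mex{1,0} = 2
G(18) = mex{2,1} = 0
G(19) = mex{0,2} = 1
G(20) = mex{1,0} = 2
G(21) = mex{2,1} = 0
G(22) = mex{0,2} = 1
G(23) = mex{1,0} = 2
G(24) = mex{2,1} = 0
G(25) = mex{0,2} = 1
G(26) = mex{1,0} = 2
G(27) = mex{2,1} = 0
G(28) = mex{0,2} = 1
P-positions are exactly the n with G(n) = 0.

0, 3, 6, 9, 12, 15, 18, 21, 24, 27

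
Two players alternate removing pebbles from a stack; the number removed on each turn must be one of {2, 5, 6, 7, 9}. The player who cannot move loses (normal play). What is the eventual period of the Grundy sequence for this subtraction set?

26

n :  0  1  2  3  4  5  6  7  8  9 10 11 12 13 14 15 16 17 18 19 20 21 22 23 24 25 26 27 28 29 30 31 32 33 34 35 36 37 38 39 40 41 42 43 44 45 46 47 48 49 50 51 52 53
G :  0  0  1  1  0  2  1  3  2  2  3  3  0  4  1  0  0  1  1  2  2  3  3  2  4  3  0  0  1  1  0  2  1  3  2  2  3  3  0  4  1  0  0  1  1  2  2  3  3  2  4  3  0  0
G(n+26) = G(n) holds for n = 0,…,8 (a full window of length max(S) = 9), so the sequence is purely periodic with period 26.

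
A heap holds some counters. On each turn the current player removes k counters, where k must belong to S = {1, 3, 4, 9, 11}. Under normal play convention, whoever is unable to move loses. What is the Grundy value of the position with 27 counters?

n :  0  1  2  3  4  5  6  7  8  9 10 11 12 13 14 15 16 17 18 19 20 21 22 23 24 25 26 27
G :  0  1  0  1  2  3  2  0  1  4  3  2  0  1  0  1  2  3  2  0  1  4  3  2  0  1  0  1

1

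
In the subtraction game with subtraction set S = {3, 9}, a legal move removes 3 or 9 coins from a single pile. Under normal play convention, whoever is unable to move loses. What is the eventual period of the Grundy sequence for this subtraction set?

n :  0  1  2  3  4  5  6  7  8  9 10 11 12 13 14 15 16
G :  0  0  0  1  1  1  0  0  0  1  1  1  0  0  0  1  1
G(n+6) = G(n) holds for n = 0,…,8 (a full window of length max(S) = 9), so the sequence is purely periodic with period 6.

6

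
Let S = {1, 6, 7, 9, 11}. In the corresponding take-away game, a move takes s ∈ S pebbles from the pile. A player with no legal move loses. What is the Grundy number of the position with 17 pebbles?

n :  0  1  2  3  4  5  6  7  8  9 10 11 12 13 14 15 16 17
G :  0  1  0  1  0  1  2  3  2  3  2  3  0  1  0  1  0  1

1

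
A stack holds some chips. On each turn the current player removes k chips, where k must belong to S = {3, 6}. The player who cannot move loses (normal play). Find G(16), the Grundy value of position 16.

2

G(0) = 0
G(1) = mex{} = 0
G(2) = mex{} = 0
G(3) = mex{0} = 1
G(4) = mex{0} = 1
G(5) = mex{0} = 1
G(6) = mex{1,0} = 2
G(7) = mex{1,0} = 2
G(8) = mex{1,0} = 2
G(9) = mex{2,1} = 0
G(10) = mex{2,1} = 0
G(11) = mex{2,1} = 0
G(12) = mex{0,2} = 1
G(13) = mex{0,2} = 1
G(14) = mex{0,2} = 1
G(15) = mex{1,0} = 2
G(16) = mex{1,0} = 2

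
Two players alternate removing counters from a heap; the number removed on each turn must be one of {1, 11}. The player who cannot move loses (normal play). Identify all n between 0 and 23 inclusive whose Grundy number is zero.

n :  0  1  2  3  4  5  6  7  8  9 10 11 12 13 14 15 16 17 18 19 20 21 22 23
G :  0  1  0  1  0  1  0  1  0  1  0  1  0  1  0  1  0  1  0  1  0  1  0  1
P-positions are exactly the n with G(n) = 0.

0, 2, 4, 6, 8, 10, 12, 14, 16, 18, 20, 22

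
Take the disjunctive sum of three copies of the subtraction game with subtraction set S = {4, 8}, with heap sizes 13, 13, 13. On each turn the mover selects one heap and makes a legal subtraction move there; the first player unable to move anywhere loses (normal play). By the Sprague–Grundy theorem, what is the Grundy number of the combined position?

All heaps use S = {4, 8}:
n :  0  1  2  3  4  5  6  7  8  9 10 11 12 13
G :  0  0  0  0  1  1  1  1  2  2  2  2  0  0
Heap A: G(13) = 0.
Heap B: G(13) = 0.
Heap C: G(13) = 0.
Combined Grundy value = 0 ⊕ 0 ⊕ 0 = 0.

0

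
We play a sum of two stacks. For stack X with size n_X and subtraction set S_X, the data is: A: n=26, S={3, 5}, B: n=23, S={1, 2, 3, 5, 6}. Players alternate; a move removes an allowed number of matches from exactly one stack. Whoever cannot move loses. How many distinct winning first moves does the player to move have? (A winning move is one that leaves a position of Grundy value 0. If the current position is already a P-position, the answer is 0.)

1

Stack A, S = {3, 5}:
n :  0  1  2  3  4  5  6  7  8  9 10 11 12 13 14 15 16 17 18 19 20 21 22 23 24 25 26
G :  0  0  0  1  1  1  2  2  0  0  0  1  1  1  2  2  0  0  0  1  1  1  2  2  0  0  0
G_A(26) = 0.
Stack B, S = {1, 2, 3, 5, 6}:
G(0) = 0
G(1) = mex{0} = 1
G(2) = mex{1,0} = 2
G(3) = mex{2,1,0} = 3
G(4) = mex{3,2,1} = 0
G(5) = mex{0,3,2,0} = 1
G(6) = mex{1,0,3,1,0} = 2
G(7) = mex{2,1,0,2,1} = 3
G(8) = mex{3,2,1,3,2} = 0
G(9) = mex{0,3,2,0,3} = 1
G(10) = mex{1,0,3,1,0} = 2
G(11) = mex{2,1,0,2,1} = 3
G(12) = mex{3,2,1,3,2} = 0
G(13) = mex{0,3,2,0,3} = 1
G(14) = mex{1,0,3,1,0} = 2
G(15) = mex{2,1,0,2,1} = 3
G(16) = mex{3,2,1,3,2} = 0
G(17) = mex{0,3,2,0,3} = 1
G(18) = mex{1,0,3,1,0} = 2
G(19) = mex{2,1,0,2,1} = 3
G(20) = mex{3,2,1,3,2} = 0
G(21) = mex{0,3,2,0,3} = 1
G(22) = mex{1,0,3,1,0} = 2
G(23) = mex{2,1,0,2,1} = 3
G_B(23) = 3.
Combined Grundy value = 0 ⊕ 3 = 3.
A winning move leaves total XOR = 0, i.e. changes one component's Grundy value g to g ⊕ X where X is the current total.
Stack A: need g' = 0⊕3 = 3. Options: 26−3→G=2, 26−5→G=1. Hits: 0.
Stack B: need g' = 3⊕3 = 0. Options: 23−1→G=2, 23−2→G=1, 23−3→G=0, 23−5→G=2, 23−6→G=1. Hits: 1.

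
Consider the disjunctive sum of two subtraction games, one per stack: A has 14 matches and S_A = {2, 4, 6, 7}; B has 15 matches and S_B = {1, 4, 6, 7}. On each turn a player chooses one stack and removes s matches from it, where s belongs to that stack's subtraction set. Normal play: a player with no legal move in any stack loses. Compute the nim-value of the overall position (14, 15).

2

Stack A, S = {2, 4, 6, 7}:
G(0) = 0
G(1) = mex{} = 0
G(2) = mex{0} = 1
G(3) = mex{0} = 1
G(4) = mex{1,0} = 2
G(5) = mex{1,0} = 2
G(6) = mex{2,1,0} = 3
G(7) = mex{2,1,0,0} = 3
G(8) = mex{3,2,1,0} = 4
G(9) = mex{3,2,1,1} = 0
G(10) = mex{4,3,2,1} = 0
G(11) = mex{0,3,2,2} = 1
G(12) = mex{0,4,3,2} = 1
G(13) = mex{1,0,3,3} = 2
G(14) = mex{1,0,4,3} = 2
G_A(14) = 2.
Stack B, S = {1, 4, 6, 7}:
G(0) = 0
G(1) = mex{0} = 1
G(2) = mex{1} = 0
G(3) = mex{0} = 1
G(4) = mex{1,0} = 2
G(5) = mex{2,1} = 0
G(6) = mex{0,0,0} = 1
G(7) = mex{1,1,1,0} = 2
G(8) = mex{2,2,0,1} = 3
G(9) = mex{3,0,1,0} = 2
G(10) = mex{2,1,2,1} = 0
G(11) = mex{0,2,0,2} = 1
G(12) = mex{1,3,1,0} = 2
G(13) = mex{2,2,2,1} = 0
G(14) = mex{0,0,3,2} = 1
G(15) = mex{1,1,2,3} = 0
G_B(15) = 0.
Combined Grundy value = 2 ⊕ 0 = 2.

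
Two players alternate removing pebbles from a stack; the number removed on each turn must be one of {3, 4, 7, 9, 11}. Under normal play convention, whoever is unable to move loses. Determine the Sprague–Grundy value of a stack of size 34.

G(0) = 0
G(1) = mex{} = 0
G(2) = mex{} = 0
G(3) = mex{0} = 1
G(4) = mex{0,0} = 1
G(5) = mex{0,0} = 1
G(6) = mex{1,0} = 2
G(7) = mex{1,1,0} = 2
G(8) = mex{1,1,0} = 2
G(9) = mex{2,1,0,0} = 3
G(10) = mex{2,2,1,0} = 3
G(11) = mex{2,2,1,0,0} = 3
G(12) = mex{3,2,1,1,0} = 4
G(13) = mex{3,3,2,1,0} = 4
G(14) = mex{3,3,2,1,1} = 0
G(15) = mex{4,3,2,2,1} = 0
G(16) = mex{4,4,3,2,1} = 0
G(17) = mex{0,4,3,2,2} = 1
G(18) = mex{0,0,3,3,2} = 1
G(19) = mex{0,0,4,3,2} = 1
G(20) = mex{1,0,4,3,3} = 2
G(21) = mex{1,1,0,4,3} = 2
G(22) = mex{1,1,0,4,3} = 2
G(23) = mex{2,1,0,0,4} = 3
G(24) = mex{2,2,1,0,4} = 3
G(25) = mex{2,2,1,0,0} = 3
G(26) = mex{3,2,1,1,0} = 4
G(27) = mex{3,3,2,1,0} = 4
G(28) = mex{3,3,2,1,1} = 0
G(29) = mex{4,3,2,2,1} = 0
G(30) = mex{4,4,3,2,1} = 0
G(31) = mex{0,4,3,2,2} = 1
G(32) = mex{0,0,3,3,2} = 1
G(33) = mex{0,0,4,3,2} = 1
G(34) = mex{1,0,4,3,3} = 2

2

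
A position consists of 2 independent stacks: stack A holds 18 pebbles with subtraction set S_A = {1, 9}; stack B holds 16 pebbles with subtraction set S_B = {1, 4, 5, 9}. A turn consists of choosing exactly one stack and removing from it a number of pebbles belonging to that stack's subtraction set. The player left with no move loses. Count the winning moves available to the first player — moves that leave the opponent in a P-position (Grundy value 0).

0

Stack A, S = {1, 9}:
n :  0  1  2  3  4  5  6  7  8  9 10 11 12 13 14 15 16 17 18
G :  0  1  0  1  0  1  0  1  0  1  0  1  0  1  0  1  0  1  0
G_A(18) = 0.
Stack B, S = {1, 4, 5, 9}:
n :  0  1  2  3  4  5  6  7  8  9 10 11 12 13 14 15 16
G :  0  1  0  1  2  3  2  3  0  1  0  1  2  3  2  3  0
G_B(16) = 0.
Combined Grundy value = 0 ⊕ 0 = 0.
A winning move leaves total XOR = 0, i.e. changes one component's Grundy value g to g ⊕ X where X is the current total.
Stack A: target g' = 0⊕0 = 0, but every legal move changes the Grundy value (mex property), so 0 moves.
Stack B: target g' = 0⊕0 = 0, but every legal move changes the Grundy value (mex property), so 0 moves.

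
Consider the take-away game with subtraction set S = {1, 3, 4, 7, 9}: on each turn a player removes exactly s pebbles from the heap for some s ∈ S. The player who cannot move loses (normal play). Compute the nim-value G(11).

n :  0  1  2  3  4  5  6  7  8  9 10 11
G :  0  1  0  1  2  3  2  3  0  1  0  1

1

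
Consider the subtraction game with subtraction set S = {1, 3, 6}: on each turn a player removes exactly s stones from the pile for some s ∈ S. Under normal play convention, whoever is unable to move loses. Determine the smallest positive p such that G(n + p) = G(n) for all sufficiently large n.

G(0) = 0
G(1) = mex{0} = 1
G(2) = mex{1} = 0
G(3) = mex{0,0} = 1
G(4) = mex{1,1} = 0
G(5) = mex{0,0} = 1
G(6) = mex{1,1,0} = 2
G(7) = mex{2,0,1} = 3
G(8) = mex{3,1,0} = 2
G(9) = mex{2,2,1} = 0
G(10) = mex{0,3,0} = 1
G(11) = mex{1,2,1} = 0
G(12) = mex{0,0,2} = 1
G(13) = mex{1,1,3} = 0
G(14) = mex{0,0,2} = 1
G(15) = mex{1,1,0} = 2
G(16) = mex{2,0,1} = 3
G(17) = mex{3,1,0} = 2
G(18) = mex{2,2,1} = 0
G(19) = mex{0,3,0} = 1
G(n+9) = G(n) holds for n = 0,…,5 (a full window of length max(S) = 6), so the sequence is purely periodic with period 9.

9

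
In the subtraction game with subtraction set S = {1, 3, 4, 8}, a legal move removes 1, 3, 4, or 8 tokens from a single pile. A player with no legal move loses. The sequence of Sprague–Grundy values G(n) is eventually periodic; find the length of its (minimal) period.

7

G(0) = 0
G(1) = mex{0} = 1
G(2) = mex{1} = 0
G(3) = mex{0,0} = 1
G(4) = mex{1,1,0} = 2
G(5) = mex{2,0,1} = 3
G(6) = mex{3,1,0} = 2
G(7) = mex{2,2,1} = 0
G(8) = mex{0,3,2,0} = 1
G(9) = mex{1,2,3,1} = 0
G(10) = mex{0,0,2,0} = 1
G(11) = mex{1,1,0,1} = 2
G(12) = mex{2,0,1,2} = 3
G(13) = mex{3,1,0,3} = 2
G(14) = mex{2,2,1,2} = 0
G(15) = mex{0,3,2,0} = 1
G(16) = mex{1,2,3,1} = 0
G(n+7) = G(n) holds for n = 0,…,7 (a full window of length max(S) = 8), so the sequence is purely periodic with period 7.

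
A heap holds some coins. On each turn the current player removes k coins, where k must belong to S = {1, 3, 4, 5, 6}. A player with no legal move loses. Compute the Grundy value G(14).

G(0) = 0
G(1) = mex{0} = 1
G(2) = mex{1} = 0
G(3) = mex{0,0} = 1
G(4) = mex{1,1,0} = 2
G(5) = mex{2,0,1,0} = 3
G(6) = mex{3,1,0,1,0} = 2
G(7) = mex{2,2,1,0,1} = 3
G(8) = mex{3,3,2,1,0} = 4
G(9) = mex{4,2,3,2,1} = 0
G(10) = mex{0,3,2,3,2} = 1
G(11) = mex{1,4,3,2,3} = 0
G(12) = mex{0,0,4,3,2} = 1
G(13) = mex{1,1,0,4,3} = 2
G(14) = mex{2,0,1,0,4} = 3

3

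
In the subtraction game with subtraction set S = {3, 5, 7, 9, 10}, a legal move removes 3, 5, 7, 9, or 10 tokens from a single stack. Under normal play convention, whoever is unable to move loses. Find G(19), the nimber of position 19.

n :  0  1  2  3  4  5  6  7  8  9 10 11 12 13 14 15 16 17 18 19
G :  0  0  0  1  1  1  2  2  2  3  3  3  4  0  0  0  1  1  1  2

2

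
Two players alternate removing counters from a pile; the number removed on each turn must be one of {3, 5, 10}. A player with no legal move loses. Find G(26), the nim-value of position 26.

1

n :  0  1  2  3  4  5  6  7  8  9 10 11 12 13 14 15 16 17 18 19 20 21 22 23 24 25 26
G :  0  0  0  1  1  1  2  2  0  0  3  1  1  2  2  0  0  0  1  1  1  2  2  0  0  3  1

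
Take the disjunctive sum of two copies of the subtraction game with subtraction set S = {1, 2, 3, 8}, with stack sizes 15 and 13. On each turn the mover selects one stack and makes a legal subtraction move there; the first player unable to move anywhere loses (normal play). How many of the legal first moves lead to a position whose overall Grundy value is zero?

All stacks use S = {1, 2, 3, 8}:
n :  0  1  2  3  4  5  6  7  8  9 10 11 12 13 14 15
G :  0  1  2  3  0  1  2  3  4  0  1  2  3  0  1  2
Stack A: G(15) = 2.
Stack B: G(13) = 0.
Combined Grundy value = 2 ⊕ 0 = 2.
A winning move leaves total XOR = 0, i.e. changes one component's Grundy value g to g ⊕ X where X is the current total.
Stack A: need g' = 2⊕2 = 0. Options: 15−1→G=1, 15−2→G=0, 15−3→G=3, 15−8→G=3. Hits: 1.
Stack B: need g' = 0⊕2 = 2. Options: 13−1→G=3, 13−2→G=2, 13−3→G=1, 13−8→G=1. Hits: 1.

2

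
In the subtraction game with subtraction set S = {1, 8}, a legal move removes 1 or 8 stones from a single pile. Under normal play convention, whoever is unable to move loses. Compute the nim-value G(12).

n :  0  1  2  3  4  5  6  7  8  9 10 11 12
G :  0  1  0  1  0  1  0  1  2  0  1  0  1

1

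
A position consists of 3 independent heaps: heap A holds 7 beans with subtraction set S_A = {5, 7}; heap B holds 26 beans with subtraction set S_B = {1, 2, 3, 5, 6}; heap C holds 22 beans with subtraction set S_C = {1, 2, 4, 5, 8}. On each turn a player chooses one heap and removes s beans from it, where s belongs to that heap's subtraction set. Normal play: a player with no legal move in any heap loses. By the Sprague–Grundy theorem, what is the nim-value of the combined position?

2

Heap A, S = {5, 7}:
n : 0 1 2 3 4 5 6 7
G : 0 0 0 0 0 1 1 1
G_A(7) = 1.
Heap B, S = {1, 2, 3, 5, 6}:
G(0) = 0
G(1) = mex{0} = 1
G(2) = mex{1,0} = 2
G(3) = mex{2,1,0} = 3
G(4) = mex{3,2,1} = 0
G(5) = mex{0,3,2,0} = 1
G(6) = mex{1,0,3,1,0} = 2
G(7) = mex{2,1,0,2,1} = 3
G(8) = mex{3,2,1,3,2} = 0
G(9) = mex{0,3,2,0,3} = 1
G(10) = mex{1,0,3,1,0} = 2
G(11) = mex{2,1,0,2,1} = 3
G(12) = mex{3,2,1,3,2} = 0
G(13) = mex{0,3,2,0,3} = 1
G(14) = mex{1,0,3,1,0} = 2
G(15) = mex{2,1,0,2,1} = 3
G(16) = mex{3,2,1,3,2} = 0
G(17) = mex{0,3,2,0,3} = 1
G(18) = mex{1,0,3,1,0} = 2
G(19) = mex{2,1,0,2,1} = 3
G(20) = mex{3,2,1,3,2} = 0
G(21) = mex{0,3,2,0,3} = 1
G(22) = mex{1,0,3,1,0} = 2
G(23) = mex{2,1,0,2,1} = 3
G(24) = mex{3,2,1,3,2} = 0
G(25) = mex{0,3,2,0,3} = 1
G(26) = mex{1,0,3,1,0} = 2
G_B(26) = 2.
Heap C, S = {1, 2, 4, 5, 8}:
n :  0  1  2  3  4  5  6  7  8  9 10 11 12 13 14 15 16 17 18 19 20 21 22
G :  0  1  2  0  1  2  0  1  2  0  1  2  0  1  2  0  1  2  0  1  2  0  1
G_C(22) = 1.
Combined Grundy value = 1 ⊕ 2 ⊕ 1 = 2.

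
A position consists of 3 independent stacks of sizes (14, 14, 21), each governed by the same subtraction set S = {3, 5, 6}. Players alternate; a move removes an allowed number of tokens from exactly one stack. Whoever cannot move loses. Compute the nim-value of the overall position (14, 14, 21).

All stacks use S = {3, 5, 6}:
G(0) = 0
G(1) = mex{} = 0
G(2) = mex{} = 0
G(3) = mex{0} = 1
G(4) = mex{0} = 1
G(5) = mex{0,0} = 1
G(6) = mex{1,0,0} = 2
G(7) = mex{1,0,0} = 2
G(8) = mex{1,1,0} = 2
G(9) = mex{2,1,1} = 0
G(10) = mex{2,1,1} = 0
G(11) = mex{2,2,1} = 0
G(12) = mex{0,2,2} = 1
G(13) = mex{0,2,2} = 1
G(14) = mex{0,0,2} = 1
G(15) = mex{1,0,0} = 2
G(16) = mex{1,0,0} = 2
G(17) = mex{1,1,0} = 2
G(18) = mex{2,1,1} = 0
G(19) = mex{2,1,1} = 0
G(20) = mex{2,2,1} = 0
G(21) = mex{0,2,2} = 1
Stack A: G(14) = 1.
Stack B: G(14) = 1.
Stack C: G(21) = 1.
Combined Grundy value = 1 ⊕ 1 ⊕ 1 = 1.

1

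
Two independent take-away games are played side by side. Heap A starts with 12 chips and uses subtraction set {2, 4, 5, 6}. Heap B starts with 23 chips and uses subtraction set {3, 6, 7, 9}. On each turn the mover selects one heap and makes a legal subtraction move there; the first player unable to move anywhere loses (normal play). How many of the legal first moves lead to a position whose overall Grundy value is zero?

3

Heap A, S = {2, 4, 5, 6}:
n :  0  1  2  3  4  5  6  7  8  9 10 11 12
G :  0  0  1  1  2  2  3  3  0  0  1  1  2
G_A(12) = 2.
Heap B, S = {3, 6, 7, 9}:
n :  0  1  2  3  4  5  6  7  8  9 10 11 12 13 14 15 16 17 18 19 20 21 22 23
G :  0  0  0  1  1  1  2  2  2  3  3  3  0  0  0  1  1  1  2  2  2  3  3  3
G_B(23) = 3.
Combined Grundy value = 2 ⊕ 3 = 1.
A winning move leaves total XOR = 0, i.e. changes one component's Grundy value g to g ⊕ X where X is the current total.
Heap A: need g' = 2⊕1 = 3. Options: 12−2→G=1, 12−4→G=0, 12−5→G=3, 12−6→G=3. Hits: 2.
Heap B: need g' = 3⊕1 = 2. Options: 23−3→G=2, 23−6→G=1, 23−7→G=1, 23−9→G=0. Hits: 1.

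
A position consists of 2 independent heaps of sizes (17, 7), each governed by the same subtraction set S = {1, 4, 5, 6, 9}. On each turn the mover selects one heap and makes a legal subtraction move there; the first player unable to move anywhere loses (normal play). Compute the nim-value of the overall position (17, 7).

0

All heaps use S = {1, 4, 5, 6, 9}:
G(0) = 0
G(1) = mex{0} = 1
G(2) = mex{1} = 0
G(3) = mex{0} = 1
G(4) = mex{1,0} = 2
G(5) = mex{2,1,0} = 3
G(6) = mex{3,0,1,0} = 2
G(7) = mex{2,1,0,1} = 3
G(8) = mex{3,2,1,0} = 4
G(9) = mex{4,3,2,1,0} = 5
G(10) = mex{5,2,3,2,1} = 0
G(11) = mex{0,3,2,3,0} = 1
G(12) = mex{1,4,3,2,1} = 0
G(13) = mex{0,5,4,3,2} = 1
G(14) = mex{1,0,5,4,3} = 2
G(15) = mex{2,1,0,5,2} = 3
G(16) = mex{3,0,1,0,3} = 2
G(17) = mex{2,1,0,1,4} = 3
Heap A: G(17) = 3.
Heap B: G(7) = 3.
Combined Grundy value = 3 ⊕ 3 = 0.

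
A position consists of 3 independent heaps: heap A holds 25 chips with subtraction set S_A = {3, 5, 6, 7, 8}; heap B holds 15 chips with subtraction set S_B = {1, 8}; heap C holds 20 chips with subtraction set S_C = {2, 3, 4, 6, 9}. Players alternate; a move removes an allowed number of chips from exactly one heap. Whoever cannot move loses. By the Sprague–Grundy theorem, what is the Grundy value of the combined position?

Heap A, S = {3, 5, 6, 7, 8}:
G(0) = 0
G(1) = mex{} = 0
G(2) = mex{} = 0
G(3) = mex{0} = 1
G(4) = mex{0} = 1
G(5) = mex{0,0} = 1
G(6) = mex{1,0,0} = 2
G(7) = mex{1,0,0,0} = 2
G(8) = mex{1,1,0,0,0} = 2
G(9) = mex{2,1,1,0,0} = 3
G(10) = mex{2,1,1,1,0} = 3
G(11) = mex{2,2,1,1,1} = 0
G(12) = mex{3,2,2,1,1} = 0
G(13) = mex{3,2,2,2,1} = 0
G(14) = mex{0,3,2,2,2} = 1
G(15) = mex{0,3,3,2,2} = 1
G(16) = mex{0,0,3,3,2} = 1
G(17) = mex{1,0,0,3,3} = 2
G(18) = mex{1,0,0,0,3} = 2
G(19) = mex{1,1,0,0,0} = 2
G(20) = mex{2,1,1,0,0} = 3
G(21) = mex{2,1,1,1,0} = 3
G(22) = mex{2,2,1,1,1} = 0
G(23) = mex{3,2,2,1,1} = 0
G(24) = mex{3,2,2,2,1} = 0
G(25) = mex{0,3,2,2,2} = 1
G_A(25) = 1.
Heap B, S = {1, 8}:
G(0) = 0
G(1) = mex{0} = 1
G(2) = mex{1} = 0
G(3) = mex{0} = 1
G(4) = mex{1} = 0
G(5) = mex{0} = 1
G(6) = mex{1} = 0
G(7) = mex{0} = 1
G(8) = mex{1,0} = 2
G(9) = mex{2,1} = 0
G(10) = mex{0,0} = 1
G(11) = mex{1,1} = 0
G(12) = mex{0,0} = 1
G(13) = mex{1,1} = 0
G(14) = mex{0,0} = 1
G(15) = mex{1,1} = 0
G_B(15) = 0.
Heap C, S = {2, 3, 4, 6, 9}:
G(0) = 0
G(1) = mex{} = 0
G(2) = mex{0} = 1
G(3) = mex{0,0} = 1
G(4) = mex{1,0,0} = 2
G(5) = mex{1,1,0} = 2
G(6) = mex{2,1,1,0} = 3
G(7) = mex{2,2,1,0} = 3
G(8) = mex{3,2,2,1} = 0
G(9) = mex{3,3,2,1,0} = 4
G(10) = mex{0,3,3,2,0} = 1
G(11) = mex{4,0,3,2,1} = 5
G(12) = mex{1,4,0,3,1} = 2
G(13) = mex{5,1,4,3,2} = 0
G(14) = mex{2,5,1,0,2} = 3
G(15) = mex{0,2,5,4,3} = 1
G(16) = mex{3,0,2,1,3} = 4
G(17) = mex{1,3,0,5,0} = 2
G(18) = mex{4,1,3,2,4} = 0
G(19) = mex{2,4,1,0,1} = 3
G(20) = mex{0,2,4,3,5} = 1
G_C(20) = 1.
Combined Grundy value = 1 ⊕ 0 ⊕ 1 = 0.

0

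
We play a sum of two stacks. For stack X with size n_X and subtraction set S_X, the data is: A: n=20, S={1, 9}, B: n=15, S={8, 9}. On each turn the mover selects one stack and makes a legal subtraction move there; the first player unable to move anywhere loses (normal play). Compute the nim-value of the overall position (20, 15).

1

Stack A, S = {1, 9}:
n :  0  1  2  3  4  5  6  7  8  9 10 11 12 13 14 15 16 17 18 19 20
G :  0  1  0  1  0  1  0  1  0  1  0  1  0  1  0  1  0  1  0  1  0
G_A(20) = 0.
Stack B, S = {8, 9}:
G(0) = 0
G(1) = mex{} = 0
G(2) = mex{} = 0
G(3) = mex{} = 0
G(4) = mex{} = 0
G(5) = mex{} = 0
G(6) = mex{} = 0
G(7) = mex{} = 0
G(8) = mex{0} = 1
G(9) = mex{0,0} = 1
G(10) = mex{0,0} = 1
G(11) = mex{0,0} = 1
G(12) = mex{0,0} = 1
G(13) = mex{0,0} = 1
G(14) = mex{0,0} = 1
G(15) = mex{0,0} = 1
G_B(15) = 1.
Combined Grundy value = 0 ⊕ 1 = 1.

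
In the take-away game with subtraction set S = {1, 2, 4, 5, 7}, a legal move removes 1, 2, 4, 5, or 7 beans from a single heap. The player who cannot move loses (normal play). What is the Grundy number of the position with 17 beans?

n :  0  1  2  3  4  5  6  7  8  9 10 11 12 13 14 15 16 17
G :  0  1  2  0  1  2  0  1  2  0  1  2  0  1  2  0  1  2

2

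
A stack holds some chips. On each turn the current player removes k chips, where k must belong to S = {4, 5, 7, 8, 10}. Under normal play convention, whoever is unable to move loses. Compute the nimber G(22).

n :  0  1  2  3  4  5  6  7  8  9 10 11 12 13 14 15 16 17 18 19 20 21 22
G :  0  0  0  0  1  1  1  1  2  2  2  2  3  3  0  0  0  0  1  1  1  1  2

2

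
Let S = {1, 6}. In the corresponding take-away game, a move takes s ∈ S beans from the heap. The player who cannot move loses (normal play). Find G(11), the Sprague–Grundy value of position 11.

G(0) = 0
G(1) = mex{0} = 1
G(2) = mex{1} = 0
G(3) = mex{0} = 1
G(4) = mex{1} = 0
G(5) = mex{0} = 1
G(6) = mex{1,0} = 2
G(7) = mex{2,1} = 0
G(8) = mex{0,0} = 1
G(9) = mex{1,1} = 0
G(10) = mex{0,0} = 1
G(11) = mex{1,1} = 0

0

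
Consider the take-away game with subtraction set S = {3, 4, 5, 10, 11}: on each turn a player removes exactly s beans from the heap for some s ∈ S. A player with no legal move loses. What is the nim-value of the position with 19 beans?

G(0) = 0
G(1) = mex{} = 0
G(2) = mex{} = 0
G(3) = mex{0} = 1
G(4) = mex{0,0} = 1
G(5) = mex{0,0,0} = 1
G(6) = mex{1,0,0} = 2
G(7) = mex{1,1,0} = 2
G(8) = mex{1,1,1} = 0
G(9) = mex{2,1,1} = 0
G(10) = mex{2,2,1,0} = 3
G(11) = mex{0,2,2,0,0} = 1
G(12) = mex{0,0,2,0,0} = 1
G(13) = mex{3,0,0,1,0} = 2
G(14) = mex{1,3,0,1,1} = 2
G(15) = mex{1,1,3,1,1} = 0
G(16) = mex{2,1,1,2,1} = 0
G(17) = mex{2,2,1,2,2} = 0
G(18) = mex{0,2,2,0,2} = 1
G(19) = mex{0,0,2,0,0} = 1

1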